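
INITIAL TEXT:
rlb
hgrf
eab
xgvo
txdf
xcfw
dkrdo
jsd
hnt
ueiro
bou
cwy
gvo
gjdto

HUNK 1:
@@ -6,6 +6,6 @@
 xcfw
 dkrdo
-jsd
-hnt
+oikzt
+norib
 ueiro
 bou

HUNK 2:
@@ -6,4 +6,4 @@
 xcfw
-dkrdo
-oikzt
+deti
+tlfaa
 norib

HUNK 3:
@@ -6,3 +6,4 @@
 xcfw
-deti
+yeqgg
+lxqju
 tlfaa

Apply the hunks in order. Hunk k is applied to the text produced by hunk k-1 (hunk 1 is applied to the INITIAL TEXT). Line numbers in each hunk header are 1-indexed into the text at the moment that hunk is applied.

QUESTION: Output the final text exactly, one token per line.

Hunk 1: at line 6 remove [jsd,hnt] add [oikzt,norib] -> 14 lines: rlb hgrf eab xgvo txdf xcfw dkrdo oikzt norib ueiro bou cwy gvo gjdto
Hunk 2: at line 6 remove [dkrdo,oikzt] add [deti,tlfaa] -> 14 lines: rlb hgrf eab xgvo txdf xcfw deti tlfaa norib ueiro bou cwy gvo gjdto
Hunk 3: at line 6 remove [deti] add [yeqgg,lxqju] -> 15 lines: rlb hgrf eab xgvo txdf xcfw yeqgg lxqju tlfaa norib ueiro bou cwy gvo gjdto

Answer: rlb
hgrf
eab
xgvo
txdf
xcfw
yeqgg
lxqju
tlfaa
norib
ueiro
bou
cwy
gvo
gjdto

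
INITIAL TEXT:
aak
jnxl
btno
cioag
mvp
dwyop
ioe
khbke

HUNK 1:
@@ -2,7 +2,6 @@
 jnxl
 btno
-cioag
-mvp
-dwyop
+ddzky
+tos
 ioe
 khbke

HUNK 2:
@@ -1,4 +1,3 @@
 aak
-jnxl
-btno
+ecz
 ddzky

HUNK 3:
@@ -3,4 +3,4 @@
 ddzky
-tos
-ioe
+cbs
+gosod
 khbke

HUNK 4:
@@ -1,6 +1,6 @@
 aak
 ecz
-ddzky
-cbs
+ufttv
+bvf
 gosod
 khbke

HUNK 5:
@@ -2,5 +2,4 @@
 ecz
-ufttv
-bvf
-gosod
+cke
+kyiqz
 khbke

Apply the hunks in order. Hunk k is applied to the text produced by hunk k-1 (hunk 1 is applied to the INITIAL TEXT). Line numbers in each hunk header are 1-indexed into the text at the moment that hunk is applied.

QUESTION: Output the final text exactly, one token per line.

Hunk 1: at line 2 remove [cioag,mvp,dwyop] add [ddzky,tos] -> 7 lines: aak jnxl btno ddzky tos ioe khbke
Hunk 2: at line 1 remove [jnxl,btno] add [ecz] -> 6 lines: aak ecz ddzky tos ioe khbke
Hunk 3: at line 3 remove [tos,ioe] add [cbs,gosod] -> 6 lines: aak ecz ddzky cbs gosod khbke
Hunk 4: at line 1 remove [ddzky,cbs] add [ufttv,bvf] -> 6 lines: aak ecz ufttv bvf gosod khbke
Hunk 5: at line 2 remove [ufttv,bvf,gosod] add [cke,kyiqz] -> 5 lines: aak ecz cke kyiqz khbke

Answer: aak
ecz
cke
kyiqz
khbke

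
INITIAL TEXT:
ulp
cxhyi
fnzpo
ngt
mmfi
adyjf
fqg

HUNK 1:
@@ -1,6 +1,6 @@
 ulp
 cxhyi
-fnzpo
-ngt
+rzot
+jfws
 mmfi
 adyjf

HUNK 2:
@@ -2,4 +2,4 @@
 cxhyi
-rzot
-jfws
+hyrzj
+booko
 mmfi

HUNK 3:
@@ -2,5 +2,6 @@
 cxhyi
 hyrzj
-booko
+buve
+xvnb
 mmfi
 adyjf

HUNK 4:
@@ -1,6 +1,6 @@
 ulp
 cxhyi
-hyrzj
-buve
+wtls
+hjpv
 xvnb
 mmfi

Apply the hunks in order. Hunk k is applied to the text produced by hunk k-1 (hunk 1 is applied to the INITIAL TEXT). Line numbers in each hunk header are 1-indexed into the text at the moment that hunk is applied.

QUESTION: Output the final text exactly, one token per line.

Hunk 1: at line 1 remove [fnzpo,ngt] add [rzot,jfws] -> 7 lines: ulp cxhyi rzot jfws mmfi adyjf fqg
Hunk 2: at line 2 remove [rzot,jfws] add [hyrzj,booko] -> 7 lines: ulp cxhyi hyrzj booko mmfi adyjf fqg
Hunk 3: at line 2 remove [booko] add [buve,xvnb] -> 8 lines: ulp cxhyi hyrzj buve xvnb mmfi adyjf fqg
Hunk 4: at line 1 remove [hyrzj,buve] add [wtls,hjpv] -> 8 lines: ulp cxhyi wtls hjpv xvnb mmfi adyjf fqg

Answer: ulp
cxhyi
wtls
hjpv
xvnb
mmfi
adyjf
fqg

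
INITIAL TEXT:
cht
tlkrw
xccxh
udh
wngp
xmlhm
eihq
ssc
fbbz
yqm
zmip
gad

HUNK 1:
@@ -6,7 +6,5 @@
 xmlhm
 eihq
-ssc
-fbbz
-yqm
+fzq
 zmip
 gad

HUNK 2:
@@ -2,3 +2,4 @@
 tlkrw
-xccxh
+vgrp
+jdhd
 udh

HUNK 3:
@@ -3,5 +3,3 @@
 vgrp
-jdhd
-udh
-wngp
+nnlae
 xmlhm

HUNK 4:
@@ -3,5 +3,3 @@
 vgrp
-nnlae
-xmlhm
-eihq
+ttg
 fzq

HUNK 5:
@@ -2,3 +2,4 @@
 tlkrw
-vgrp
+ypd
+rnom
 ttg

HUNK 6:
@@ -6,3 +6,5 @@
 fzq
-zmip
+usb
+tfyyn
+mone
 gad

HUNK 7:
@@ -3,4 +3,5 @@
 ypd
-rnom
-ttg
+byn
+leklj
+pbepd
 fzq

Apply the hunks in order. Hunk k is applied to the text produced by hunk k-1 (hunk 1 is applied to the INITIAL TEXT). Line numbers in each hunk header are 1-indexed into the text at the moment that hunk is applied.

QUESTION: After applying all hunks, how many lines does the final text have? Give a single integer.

Answer: 11

Derivation:
Hunk 1: at line 6 remove [ssc,fbbz,yqm] add [fzq] -> 10 lines: cht tlkrw xccxh udh wngp xmlhm eihq fzq zmip gad
Hunk 2: at line 2 remove [xccxh] add [vgrp,jdhd] -> 11 lines: cht tlkrw vgrp jdhd udh wngp xmlhm eihq fzq zmip gad
Hunk 3: at line 3 remove [jdhd,udh,wngp] add [nnlae] -> 9 lines: cht tlkrw vgrp nnlae xmlhm eihq fzq zmip gad
Hunk 4: at line 3 remove [nnlae,xmlhm,eihq] add [ttg] -> 7 lines: cht tlkrw vgrp ttg fzq zmip gad
Hunk 5: at line 2 remove [vgrp] add [ypd,rnom] -> 8 lines: cht tlkrw ypd rnom ttg fzq zmip gad
Hunk 6: at line 6 remove [zmip] add [usb,tfyyn,mone] -> 10 lines: cht tlkrw ypd rnom ttg fzq usb tfyyn mone gad
Hunk 7: at line 3 remove [rnom,ttg] add [byn,leklj,pbepd] -> 11 lines: cht tlkrw ypd byn leklj pbepd fzq usb tfyyn mone gad
Final line count: 11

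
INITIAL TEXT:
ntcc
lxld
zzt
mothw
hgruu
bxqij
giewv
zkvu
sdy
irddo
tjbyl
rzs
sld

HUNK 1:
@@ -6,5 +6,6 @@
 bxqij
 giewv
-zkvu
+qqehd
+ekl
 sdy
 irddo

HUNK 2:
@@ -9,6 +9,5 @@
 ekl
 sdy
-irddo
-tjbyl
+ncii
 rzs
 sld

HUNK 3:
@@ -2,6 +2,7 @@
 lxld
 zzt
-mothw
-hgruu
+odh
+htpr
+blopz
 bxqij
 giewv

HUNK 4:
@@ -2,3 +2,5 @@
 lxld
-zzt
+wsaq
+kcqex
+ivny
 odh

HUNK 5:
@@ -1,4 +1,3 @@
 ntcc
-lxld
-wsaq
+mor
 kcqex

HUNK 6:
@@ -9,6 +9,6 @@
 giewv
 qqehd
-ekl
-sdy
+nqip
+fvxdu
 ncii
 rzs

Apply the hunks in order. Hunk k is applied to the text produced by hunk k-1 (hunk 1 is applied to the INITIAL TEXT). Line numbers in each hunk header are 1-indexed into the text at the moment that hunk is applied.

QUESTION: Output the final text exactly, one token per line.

Answer: ntcc
mor
kcqex
ivny
odh
htpr
blopz
bxqij
giewv
qqehd
nqip
fvxdu
ncii
rzs
sld

Derivation:
Hunk 1: at line 6 remove [zkvu] add [qqehd,ekl] -> 14 lines: ntcc lxld zzt mothw hgruu bxqij giewv qqehd ekl sdy irddo tjbyl rzs sld
Hunk 2: at line 9 remove [irddo,tjbyl] add [ncii] -> 13 lines: ntcc lxld zzt mothw hgruu bxqij giewv qqehd ekl sdy ncii rzs sld
Hunk 3: at line 2 remove [mothw,hgruu] add [odh,htpr,blopz] -> 14 lines: ntcc lxld zzt odh htpr blopz bxqij giewv qqehd ekl sdy ncii rzs sld
Hunk 4: at line 2 remove [zzt] add [wsaq,kcqex,ivny] -> 16 lines: ntcc lxld wsaq kcqex ivny odh htpr blopz bxqij giewv qqehd ekl sdy ncii rzs sld
Hunk 5: at line 1 remove [lxld,wsaq] add [mor] -> 15 lines: ntcc mor kcqex ivny odh htpr blopz bxqij giewv qqehd ekl sdy ncii rzs sld
Hunk 6: at line 9 remove [ekl,sdy] add [nqip,fvxdu] -> 15 lines: ntcc mor kcqex ivny odh htpr blopz bxqij giewv qqehd nqip fvxdu ncii rzs sld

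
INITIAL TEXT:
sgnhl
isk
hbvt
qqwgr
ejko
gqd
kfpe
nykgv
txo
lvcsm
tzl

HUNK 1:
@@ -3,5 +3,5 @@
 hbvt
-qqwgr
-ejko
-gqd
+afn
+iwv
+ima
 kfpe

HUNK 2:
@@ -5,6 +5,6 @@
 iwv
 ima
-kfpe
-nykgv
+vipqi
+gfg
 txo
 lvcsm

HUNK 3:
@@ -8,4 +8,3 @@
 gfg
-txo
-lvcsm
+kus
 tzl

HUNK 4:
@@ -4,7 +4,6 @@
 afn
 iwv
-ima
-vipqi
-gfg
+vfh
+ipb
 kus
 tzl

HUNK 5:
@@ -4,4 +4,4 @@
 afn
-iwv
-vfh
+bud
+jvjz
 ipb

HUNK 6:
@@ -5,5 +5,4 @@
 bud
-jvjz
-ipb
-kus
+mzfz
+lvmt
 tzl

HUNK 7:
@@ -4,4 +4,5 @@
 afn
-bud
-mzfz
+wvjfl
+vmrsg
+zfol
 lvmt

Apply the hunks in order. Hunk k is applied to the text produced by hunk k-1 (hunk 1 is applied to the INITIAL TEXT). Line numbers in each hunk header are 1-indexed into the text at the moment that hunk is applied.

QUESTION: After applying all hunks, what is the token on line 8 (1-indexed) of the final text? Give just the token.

Hunk 1: at line 3 remove [qqwgr,ejko,gqd] add [afn,iwv,ima] -> 11 lines: sgnhl isk hbvt afn iwv ima kfpe nykgv txo lvcsm tzl
Hunk 2: at line 5 remove [kfpe,nykgv] add [vipqi,gfg] -> 11 lines: sgnhl isk hbvt afn iwv ima vipqi gfg txo lvcsm tzl
Hunk 3: at line 8 remove [txo,lvcsm] add [kus] -> 10 lines: sgnhl isk hbvt afn iwv ima vipqi gfg kus tzl
Hunk 4: at line 4 remove [ima,vipqi,gfg] add [vfh,ipb] -> 9 lines: sgnhl isk hbvt afn iwv vfh ipb kus tzl
Hunk 5: at line 4 remove [iwv,vfh] add [bud,jvjz] -> 9 lines: sgnhl isk hbvt afn bud jvjz ipb kus tzl
Hunk 6: at line 5 remove [jvjz,ipb,kus] add [mzfz,lvmt] -> 8 lines: sgnhl isk hbvt afn bud mzfz lvmt tzl
Hunk 7: at line 4 remove [bud,mzfz] add [wvjfl,vmrsg,zfol] -> 9 lines: sgnhl isk hbvt afn wvjfl vmrsg zfol lvmt tzl
Final line 8: lvmt

Answer: lvmt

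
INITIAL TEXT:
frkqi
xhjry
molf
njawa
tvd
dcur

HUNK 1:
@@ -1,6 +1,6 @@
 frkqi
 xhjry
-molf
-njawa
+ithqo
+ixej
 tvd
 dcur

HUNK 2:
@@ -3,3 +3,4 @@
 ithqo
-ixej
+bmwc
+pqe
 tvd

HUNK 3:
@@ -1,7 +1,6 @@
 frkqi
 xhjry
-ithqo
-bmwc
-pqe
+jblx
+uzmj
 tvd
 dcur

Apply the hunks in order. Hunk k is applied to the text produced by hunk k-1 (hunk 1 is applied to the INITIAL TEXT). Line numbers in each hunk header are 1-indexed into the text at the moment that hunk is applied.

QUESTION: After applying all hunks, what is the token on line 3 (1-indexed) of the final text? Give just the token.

Answer: jblx

Derivation:
Hunk 1: at line 1 remove [molf,njawa] add [ithqo,ixej] -> 6 lines: frkqi xhjry ithqo ixej tvd dcur
Hunk 2: at line 3 remove [ixej] add [bmwc,pqe] -> 7 lines: frkqi xhjry ithqo bmwc pqe tvd dcur
Hunk 3: at line 1 remove [ithqo,bmwc,pqe] add [jblx,uzmj] -> 6 lines: frkqi xhjry jblx uzmj tvd dcur
Final line 3: jblx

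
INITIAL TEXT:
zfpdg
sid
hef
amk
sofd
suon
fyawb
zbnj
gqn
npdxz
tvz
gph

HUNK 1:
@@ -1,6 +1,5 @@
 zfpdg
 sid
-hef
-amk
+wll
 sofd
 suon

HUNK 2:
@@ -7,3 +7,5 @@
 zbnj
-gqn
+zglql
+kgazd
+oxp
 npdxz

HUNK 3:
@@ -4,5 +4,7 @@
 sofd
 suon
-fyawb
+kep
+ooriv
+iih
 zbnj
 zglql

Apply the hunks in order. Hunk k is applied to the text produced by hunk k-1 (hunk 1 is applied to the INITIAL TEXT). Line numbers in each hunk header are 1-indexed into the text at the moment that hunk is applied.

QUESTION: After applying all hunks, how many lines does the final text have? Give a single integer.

Answer: 15

Derivation:
Hunk 1: at line 1 remove [hef,amk] add [wll] -> 11 lines: zfpdg sid wll sofd suon fyawb zbnj gqn npdxz tvz gph
Hunk 2: at line 7 remove [gqn] add [zglql,kgazd,oxp] -> 13 lines: zfpdg sid wll sofd suon fyawb zbnj zglql kgazd oxp npdxz tvz gph
Hunk 3: at line 4 remove [fyawb] add [kep,ooriv,iih] -> 15 lines: zfpdg sid wll sofd suon kep ooriv iih zbnj zglql kgazd oxp npdxz tvz gph
Final line count: 15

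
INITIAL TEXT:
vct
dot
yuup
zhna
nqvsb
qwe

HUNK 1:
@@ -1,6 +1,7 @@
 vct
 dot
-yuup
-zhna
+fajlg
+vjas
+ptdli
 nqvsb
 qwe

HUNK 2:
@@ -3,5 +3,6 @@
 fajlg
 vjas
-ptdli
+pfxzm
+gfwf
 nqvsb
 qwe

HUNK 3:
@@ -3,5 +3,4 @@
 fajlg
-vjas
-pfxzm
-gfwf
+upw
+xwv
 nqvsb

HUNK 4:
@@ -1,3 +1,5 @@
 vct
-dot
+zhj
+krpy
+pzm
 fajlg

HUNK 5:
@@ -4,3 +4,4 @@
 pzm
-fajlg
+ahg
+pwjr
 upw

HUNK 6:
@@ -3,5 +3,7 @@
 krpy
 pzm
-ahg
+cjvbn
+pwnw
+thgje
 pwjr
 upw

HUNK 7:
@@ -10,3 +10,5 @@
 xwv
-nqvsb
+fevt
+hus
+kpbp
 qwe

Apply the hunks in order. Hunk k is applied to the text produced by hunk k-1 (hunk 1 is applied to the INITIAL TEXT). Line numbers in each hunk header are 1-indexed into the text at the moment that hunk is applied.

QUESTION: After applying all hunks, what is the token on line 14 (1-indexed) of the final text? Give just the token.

Hunk 1: at line 1 remove [yuup,zhna] add [fajlg,vjas,ptdli] -> 7 lines: vct dot fajlg vjas ptdli nqvsb qwe
Hunk 2: at line 3 remove [ptdli] add [pfxzm,gfwf] -> 8 lines: vct dot fajlg vjas pfxzm gfwf nqvsb qwe
Hunk 3: at line 3 remove [vjas,pfxzm,gfwf] add [upw,xwv] -> 7 lines: vct dot fajlg upw xwv nqvsb qwe
Hunk 4: at line 1 remove [dot] add [zhj,krpy,pzm] -> 9 lines: vct zhj krpy pzm fajlg upw xwv nqvsb qwe
Hunk 5: at line 4 remove [fajlg] add [ahg,pwjr] -> 10 lines: vct zhj krpy pzm ahg pwjr upw xwv nqvsb qwe
Hunk 6: at line 3 remove [ahg] add [cjvbn,pwnw,thgje] -> 12 lines: vct zhj krpy pzm cjvbn pwnw thgje pwjr upw xwv nqvsb qwe
Hunk 7: at line 10 remove [nqvsb] add [fevt,hus,kpbp] -> 14 lines: vct zhj krpy pzm cjvbn pwnw thgje pwjr upw xwv fevt hus kpbp qwe
Final line 14: qwe

Answer: qwe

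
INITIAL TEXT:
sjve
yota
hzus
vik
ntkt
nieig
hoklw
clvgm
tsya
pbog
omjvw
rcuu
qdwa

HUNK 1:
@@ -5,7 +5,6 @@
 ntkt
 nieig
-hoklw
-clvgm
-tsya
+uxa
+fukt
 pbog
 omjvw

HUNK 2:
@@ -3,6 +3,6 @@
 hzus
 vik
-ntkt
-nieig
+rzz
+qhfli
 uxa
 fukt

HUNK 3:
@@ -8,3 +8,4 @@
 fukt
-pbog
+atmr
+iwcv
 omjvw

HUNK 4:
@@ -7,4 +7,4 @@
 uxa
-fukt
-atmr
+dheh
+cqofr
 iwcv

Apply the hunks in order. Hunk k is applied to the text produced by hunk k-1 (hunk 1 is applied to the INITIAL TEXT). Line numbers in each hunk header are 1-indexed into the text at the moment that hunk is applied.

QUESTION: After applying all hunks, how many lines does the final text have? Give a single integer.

Answer: 13

Derivation:
Hunk 1: at line 5 remove [hoklw,clvgm,tsya] add [uxa,fukt] -> 12 lines: sjve yota hzus vik ntkt nieig uxa fukt pbog omjvw rcuu qdwa
Hunk 2: at line 3 remove [ntkt,nieig] add [rzz,qhfli] -> 12 lines: sjve yota hzus vik rzz qhfli uxa fukt pbog omjvw rcuu qdwa
Hunk 3: at line 8 remove [pbog] add [atmr,iwcv] -> 13 lines: sjve yota hzus vik rzz qhfli uxa fukt atmr iwcv omjvw rcuu qdwa
Hunk 4: at line 7 remove [fukt,atmr] add [dheh,cqofr] -> 13 lines: sjve yota hzus vik rzz qhfli uxa dheh cqofr iwcv omjvw rcuu qdwa
Final line count: 13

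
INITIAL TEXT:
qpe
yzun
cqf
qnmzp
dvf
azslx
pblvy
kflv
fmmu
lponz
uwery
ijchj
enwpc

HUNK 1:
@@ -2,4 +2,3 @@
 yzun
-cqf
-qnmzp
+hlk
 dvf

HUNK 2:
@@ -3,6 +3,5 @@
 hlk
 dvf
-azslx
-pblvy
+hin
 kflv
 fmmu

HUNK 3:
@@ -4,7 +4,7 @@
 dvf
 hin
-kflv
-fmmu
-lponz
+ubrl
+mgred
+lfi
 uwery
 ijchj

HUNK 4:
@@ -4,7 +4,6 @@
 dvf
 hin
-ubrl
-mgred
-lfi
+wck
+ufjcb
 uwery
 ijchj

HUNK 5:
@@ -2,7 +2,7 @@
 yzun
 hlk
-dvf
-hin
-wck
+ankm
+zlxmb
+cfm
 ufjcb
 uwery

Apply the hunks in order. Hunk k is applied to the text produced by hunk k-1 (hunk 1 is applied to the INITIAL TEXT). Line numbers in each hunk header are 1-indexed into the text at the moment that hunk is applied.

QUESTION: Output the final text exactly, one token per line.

Hunk 1: at line 2 remove [cqf,qnmzp] add [hlk] -> 12 lines: qpe yzun hlk dvf azslx pblvy kflv fmmu lponz uwery ijchj enwpc
Hunk 2: at line 3 remove [azslx,pblvy] add [hin] -> 11 lines: qpe yzun hlk dvf hin kflv fmmu lponz uwery ijchj enwpc
Hunk 3: at line 4 remove [kflv,fmmu,lponz] add [ubrl,mgred,lfi] -> 11 lines: qpe yzun hlk dvf hin ubrl mgred lfi uwery ijchj enwpc
Hunk 4: at line 4 remove [ubrl,mgred,lfi] add [wck,ufjcb] -> 10 lines: qpe yzun hlk dvf hin wck ufjcb uwery ijchj enwpc
Hunk 5: at line 2 remove [dvf,hin,wck] add [ankm,zlxmb,cfm] -> 10 lines: qpe yzun hlk ankm zlxmb cfm ufjcb uwery ijchj enwpc

Answer: qpe
yzun
hlk
ankm
zlxmb
cfm
ufjcb
uwery
ijchj
enwpc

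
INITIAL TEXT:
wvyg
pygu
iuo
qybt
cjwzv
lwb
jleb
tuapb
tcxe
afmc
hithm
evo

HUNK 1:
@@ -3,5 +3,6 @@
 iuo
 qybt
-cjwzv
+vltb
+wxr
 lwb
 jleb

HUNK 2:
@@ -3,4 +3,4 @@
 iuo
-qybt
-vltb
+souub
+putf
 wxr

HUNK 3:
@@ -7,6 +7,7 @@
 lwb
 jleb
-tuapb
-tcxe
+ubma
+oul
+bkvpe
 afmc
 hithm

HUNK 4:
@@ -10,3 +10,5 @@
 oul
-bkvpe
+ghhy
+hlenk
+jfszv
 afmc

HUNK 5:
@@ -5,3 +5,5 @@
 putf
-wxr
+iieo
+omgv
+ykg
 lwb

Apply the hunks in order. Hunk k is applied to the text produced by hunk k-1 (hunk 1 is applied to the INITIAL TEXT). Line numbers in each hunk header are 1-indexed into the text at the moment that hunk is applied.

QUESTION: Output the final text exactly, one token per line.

Hunk 1: at line 3 remove [cjwzv] add [vltb,wxr] -> 13 lines: wvyg pygu iuo qybt vltb wxr lwb jleb tuapb tcxe afmc hithm evo
Hunk 2: at line 3 remove [qybt,vltb] add [souub,putf] -> 13 lines: wvyg pygu iuo souub putf wxr lwb jleb tuapb tcxe afmc hithm evo
Hunk 3: at line 7 remove [tuapb,tcxe] add [ubma,oul,bkvpe] -> 14 lines: wvyg pygu iuo souub putf wxr lwb jleb ubma oul bkvpe afmc hithm evo
Hunk 4: at line 10 remove [bkvpe] add [ghhy,hlenk,jfszv] -> 16 lines: wvyg pygu iuo souub putf wxr lwb jleb ubma oul ghhy hlenk jfszv afmc hithm evo
Hunk 5: at line 5 remove [wxr] add [iieo,omgv,ykg] -> 18 lines: wvyg pygu iuo souub putf iieo omgv ykg lwb jleb ubma oul ghhy hlenk jfszv afmc hithm evo

Answer: wvyg
pygu
iuo
souub
putf
iieo
omgv
ykg
lwb
jleb
ubma
oul
ghhy
hlenk
jfszv
afmc
hithm
evo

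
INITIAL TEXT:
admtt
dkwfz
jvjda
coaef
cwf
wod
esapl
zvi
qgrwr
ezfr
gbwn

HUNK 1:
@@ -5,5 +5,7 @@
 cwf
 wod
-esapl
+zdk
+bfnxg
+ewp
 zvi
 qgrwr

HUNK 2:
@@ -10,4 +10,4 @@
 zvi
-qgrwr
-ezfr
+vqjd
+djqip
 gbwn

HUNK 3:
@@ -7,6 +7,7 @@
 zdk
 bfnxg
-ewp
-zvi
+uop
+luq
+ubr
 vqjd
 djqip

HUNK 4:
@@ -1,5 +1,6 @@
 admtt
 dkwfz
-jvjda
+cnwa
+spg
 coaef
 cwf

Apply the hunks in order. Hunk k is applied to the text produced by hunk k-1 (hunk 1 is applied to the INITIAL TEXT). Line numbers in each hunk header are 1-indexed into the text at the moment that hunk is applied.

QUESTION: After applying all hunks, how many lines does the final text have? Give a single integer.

Hunk 1: at line 5 remove [esapl] add [zdk,bfnxg,ewp] -> 13 lines: admtt dkwfz jvjda coaef cwf wod zdk bfnxg ewp zvi qgrwr ezfr gbwn
Hunk 2: at line 10 remove [qgrwr,ezfr] add [vqjd,djqip] -> 13 lines: admtt dkwfz jvjda coaef cwf wod zdk bfnxg ewp zvi vqjd djqip gbwn
Hunk 3: at line 7 remove [ewp,zvi] add [uop,luq,ubr] -> 14 lines: admtt dkwfz jvjda coaef cwf wod zdk bfnxg uop luq ubr vqjd djqip gbwn
Hunk 4: at line 1 remove [jvjda] add [cnwa,spg] -> 15 lines: admtt dkwfz cnwa spg coaef cwf wod zdk bfnxg uop luq ubr vqjd djqip gbwn
Final line count: 15

Answer: 15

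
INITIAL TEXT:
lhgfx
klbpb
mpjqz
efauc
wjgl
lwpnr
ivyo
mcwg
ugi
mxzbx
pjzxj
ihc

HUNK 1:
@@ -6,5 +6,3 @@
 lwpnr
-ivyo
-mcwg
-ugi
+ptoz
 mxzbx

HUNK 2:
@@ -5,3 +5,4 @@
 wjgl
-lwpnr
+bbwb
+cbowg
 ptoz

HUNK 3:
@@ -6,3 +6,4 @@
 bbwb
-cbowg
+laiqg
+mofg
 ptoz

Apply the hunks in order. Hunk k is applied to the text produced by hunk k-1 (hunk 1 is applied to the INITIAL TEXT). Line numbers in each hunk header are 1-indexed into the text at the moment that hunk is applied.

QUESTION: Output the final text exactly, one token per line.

Hunk 1: at line 6 remove [ivyo,mcwg,ugi] add [ptoz] -> 10 lines: lhgfx klbpb mpjqz efauc wjgl lwpnr ptoz mxzbx pjzxj ihc
Hunk 2: at line 5 remove [lwpnr] add [bbwb,cbowg] -> 11 lines: lhgfx klbpb mpjqz efauc wjgl bbwb cbowg ptoz mxzbx pjzxj ihc
Hunk 3: at line 6 remove [cbowg] add [laiqg,mofg] -> 12 lines: lhgfx klbpb mpjqz efauc wjgl bbwb laiqg mofg ptoz mxzbx pjzxj ihc

Answer: lhgfx
klbpb
mpjqz
efauc
wjgl
bbwb
laiqg
mofg
ptoz
mxzbx
pjzxj
ihc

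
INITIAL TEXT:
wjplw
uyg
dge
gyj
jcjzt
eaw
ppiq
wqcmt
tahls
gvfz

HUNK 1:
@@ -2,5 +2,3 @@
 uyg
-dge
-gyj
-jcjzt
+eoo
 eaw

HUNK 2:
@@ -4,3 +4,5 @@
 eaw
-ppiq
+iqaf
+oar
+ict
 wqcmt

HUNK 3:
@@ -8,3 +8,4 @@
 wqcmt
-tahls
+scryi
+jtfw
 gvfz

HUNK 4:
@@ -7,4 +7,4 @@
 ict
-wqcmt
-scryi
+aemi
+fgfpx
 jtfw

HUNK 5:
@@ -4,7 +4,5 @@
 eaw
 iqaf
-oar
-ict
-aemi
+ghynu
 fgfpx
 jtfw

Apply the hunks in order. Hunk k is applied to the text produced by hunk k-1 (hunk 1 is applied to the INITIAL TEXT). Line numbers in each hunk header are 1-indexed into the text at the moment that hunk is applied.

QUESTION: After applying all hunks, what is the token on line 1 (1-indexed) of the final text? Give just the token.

Hunk 1: at line 2 remove [dge,gyj,jcjzt] add [eoo] -> 8 lines: wjplw uyg eoo eaw ppiq wqcmt tahls gvfz
Hunk 2: at line 4 remove [ppiq] add [iqaf,oar,ict] -> 10 lines: wjplw uyg eoo eaw iqaf oar ict wqcmt tahls gvfz
Hunk 3: at line 8 remove [tahls] add [scryi,jtfw] -> 11 lines: wjplw uyg eoo eaw iqaf oar ict wqcmt scryi jtfw gvfz
Hunk 4: at line 7 remove [wqcmt,scryi] add [aemi,fgfpx] -> 11 lines: wjplw uyg eoo eaw iqaf oar ict aemi fgfpx jtfw gvfz
Hunk 5: at line 4 remove [oar,ict,aemi] add [ghynu] -> 9 lines: wjplw uyg eoo eaw iqaf ghynu fgfpx jtfw gvfz
Final line 1: wjplw

Answer: wjplw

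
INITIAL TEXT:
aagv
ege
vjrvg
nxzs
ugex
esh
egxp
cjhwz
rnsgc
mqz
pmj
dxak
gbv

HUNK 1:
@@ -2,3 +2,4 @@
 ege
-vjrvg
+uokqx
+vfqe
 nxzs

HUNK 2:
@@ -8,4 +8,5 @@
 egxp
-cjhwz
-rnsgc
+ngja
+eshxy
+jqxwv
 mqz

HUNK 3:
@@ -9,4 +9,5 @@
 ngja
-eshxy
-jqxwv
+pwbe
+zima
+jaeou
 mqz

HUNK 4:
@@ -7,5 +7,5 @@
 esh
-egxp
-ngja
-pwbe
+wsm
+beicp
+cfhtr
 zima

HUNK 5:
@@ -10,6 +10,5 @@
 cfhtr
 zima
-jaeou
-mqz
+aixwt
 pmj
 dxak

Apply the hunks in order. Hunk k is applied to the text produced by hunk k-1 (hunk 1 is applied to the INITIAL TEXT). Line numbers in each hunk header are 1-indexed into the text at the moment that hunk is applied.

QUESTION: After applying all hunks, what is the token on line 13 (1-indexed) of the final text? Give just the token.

Hunk 1: at line 2 remove [vjrvg] add [uokqx,vfqe] -> 14 lines: aagv ege uokqx vfqe nxzs ugex esh egxp cjhwz rnsgc mqz pmj dxak gbv
Hunk 2: at line 8 remove [cjhwz,rnsgc] add [ngja,eshxy,jqxwv] -> 15 lines: aagv ege uokqx vfqe nxzs ugex esh egxp ngja eshxy jqxwv mqz pmj dxak gbv
Hunk 3: at line 9 remove [eshxy,jqxwv] add [pwbe,zima,jaeou] -> 16 lines: aagv ege uokqx vfqe nxzs ugex esh egxp ngja pwbe zima jaeou mqz pmj dxak gbv
Hunk 4: at line 7 remove [egxp,ngja,pwbe] add [wsm,beicp,cfhtr] -> 16 lines: aagv ege uokqx vfqe nxzs ugex esh wsm beicp cfhtr zima jaeou mqz pmj dxak gbv
Hunk 5: at line 10 remove [jaeou,mqz] add [aixwt] -> 15 lines: aagv ege uokqx vfqe nxzs ugex esh wsm beicp cfhtr zima aixwt pmj dxak gbv
Final line 13: pmj

Answer: pmj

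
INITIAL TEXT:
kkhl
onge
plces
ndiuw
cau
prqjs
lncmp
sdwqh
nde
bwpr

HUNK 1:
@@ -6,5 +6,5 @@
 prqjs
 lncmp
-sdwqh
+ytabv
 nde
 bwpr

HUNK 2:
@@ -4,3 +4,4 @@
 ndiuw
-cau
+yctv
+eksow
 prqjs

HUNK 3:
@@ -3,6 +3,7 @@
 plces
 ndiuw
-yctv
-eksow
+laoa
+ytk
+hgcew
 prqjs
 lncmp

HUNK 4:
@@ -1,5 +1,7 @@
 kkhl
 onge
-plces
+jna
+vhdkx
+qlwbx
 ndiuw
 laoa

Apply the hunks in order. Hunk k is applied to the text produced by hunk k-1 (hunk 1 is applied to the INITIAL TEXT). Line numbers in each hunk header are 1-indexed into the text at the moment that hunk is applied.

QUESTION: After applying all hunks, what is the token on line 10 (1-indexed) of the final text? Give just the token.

Answer: prqjs

Derivation:
Hunk 1: at line 6 remove [sdwqh] add [ytabv] -> 10 lines: kkhl onge plces ndiuw cau prqjs lncmp ytabv nde bwpr
Hunk 2: at line 4 remove [cau] add [yctv,eksow] -> 11 lines: kkhl onge plces ndiuw yctv eksow prqjs lncmp ytabv nde bwpr
Hunk 3: at line 3 remove [yctv,eksow] add [laoa,ytk,hgcew] -> 12 lines: kkhl onge plces ndiuw laoa ytk hgcew prqjs lncmp ytabv nde bwpr
Hunk 4: at line 1 remove [plces] add [jna,vhdkx,qlwbx] -> 14 lines: kkhl onge jna vhdkx qlwbx ndiuw laoa ytk hgcew prqjs lncmp ytabv nde bwpr
Final line 10: prqjs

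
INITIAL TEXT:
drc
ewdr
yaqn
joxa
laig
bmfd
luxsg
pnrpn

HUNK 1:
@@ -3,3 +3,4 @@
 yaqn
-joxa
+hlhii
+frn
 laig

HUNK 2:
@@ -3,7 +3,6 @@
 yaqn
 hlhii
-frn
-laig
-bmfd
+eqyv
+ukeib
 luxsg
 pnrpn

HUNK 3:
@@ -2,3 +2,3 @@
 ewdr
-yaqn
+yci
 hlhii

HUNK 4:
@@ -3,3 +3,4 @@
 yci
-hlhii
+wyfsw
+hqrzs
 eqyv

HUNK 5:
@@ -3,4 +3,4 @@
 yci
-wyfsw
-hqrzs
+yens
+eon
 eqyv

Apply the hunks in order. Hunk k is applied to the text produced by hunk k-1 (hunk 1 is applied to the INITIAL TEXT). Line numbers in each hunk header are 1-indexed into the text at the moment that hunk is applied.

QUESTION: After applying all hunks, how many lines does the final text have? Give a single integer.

Answer: 9

Derivation:
Hunk 1: at line 3 remove [joxa] add [hlhii,frn] -> 9 lines: drc ewdr yaqn hlhii frn laig bmfd luxsg pnrpn
Hunk 2: at line 3 remove [frn,laig,bmfd] add [eqyv,ukeib] -> 8 lines: drc ewdr yaqn hlhii eqyv ukeib luxsg pnrpn
Hunk 3: at line 2 remove [yaqn] add [yci] -> 8 lines: drc ewdr yci hlhii eqyv ukeib luxsg pnrpn
Hunk 4: at line 3 remove [hlhii] add [wyfsw,hqrzs] -> 9 lines: drc ewdr yci wyfsw hqrzs eqyv ukeib luxsg pnrpn
Hunk 5: at line 3 remove [wyfsw,hqrzs] add [yens,eon] -> 9 lines: drc ewdr yci yens eon eqyv ukeib luxsg pnrpn
Final line count: 9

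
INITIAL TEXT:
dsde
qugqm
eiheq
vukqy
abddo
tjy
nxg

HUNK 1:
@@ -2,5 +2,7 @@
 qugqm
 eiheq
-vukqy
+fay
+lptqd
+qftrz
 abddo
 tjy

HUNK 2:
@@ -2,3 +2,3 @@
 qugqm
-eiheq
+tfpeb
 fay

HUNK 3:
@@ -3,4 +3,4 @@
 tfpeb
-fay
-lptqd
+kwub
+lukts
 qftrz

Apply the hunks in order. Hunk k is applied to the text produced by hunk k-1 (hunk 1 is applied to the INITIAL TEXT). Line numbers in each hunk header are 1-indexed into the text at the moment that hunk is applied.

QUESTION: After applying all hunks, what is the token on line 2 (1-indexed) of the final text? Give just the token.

Answer: qugqm

Derivation:
Hunk 1: at line 2 remove [vukqy] add [fay,lptqd,qftrz] -> 9 lines: dsde qugqm eiheq fay lptqd qftrz abddo tjy nxg
Hunk 2: at line 2 remove [eiheq] add [tfpeb] -> 9 lines: dsde qugqm tfpeb fay lptqd qftrz abddo tjy nxg
Hunk 3: at line 3 remove [fay,lptqd] add [kwub,lukts] -> 9 lines: dsde qugqm tfpeb kwub lukts qftrz abddo tjy nxg
Final line 2: qugqm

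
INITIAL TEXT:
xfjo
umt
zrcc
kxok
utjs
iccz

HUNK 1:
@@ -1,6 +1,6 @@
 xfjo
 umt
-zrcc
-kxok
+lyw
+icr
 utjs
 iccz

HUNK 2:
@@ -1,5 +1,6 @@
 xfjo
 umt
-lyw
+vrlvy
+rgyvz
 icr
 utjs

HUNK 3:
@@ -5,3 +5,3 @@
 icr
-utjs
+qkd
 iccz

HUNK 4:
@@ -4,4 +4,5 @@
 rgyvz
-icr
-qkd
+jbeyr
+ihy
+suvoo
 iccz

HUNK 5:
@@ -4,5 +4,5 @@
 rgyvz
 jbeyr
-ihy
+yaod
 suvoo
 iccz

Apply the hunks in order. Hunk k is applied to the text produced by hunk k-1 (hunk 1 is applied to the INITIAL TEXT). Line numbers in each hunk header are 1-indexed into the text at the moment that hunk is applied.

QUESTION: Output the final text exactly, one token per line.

Hunk 1: at line 1 remove [zrcc,kxok] add [lyw,icr] -> 6 lines: xfjo umt lyw icr utjs iccz
Hunk 2: at line 1 remove [lyw] add [vrlvy,rgyvz] -> 7 lines: xfjo umt vrlvy rgyvz icr utjs iccz
Hunk 3: at line 5 remove [utjs] add [qkd] -> 7 lines: xfjo umt vrlvy rgyvz icr qkd iccz
Hunk 4: at line 4 remove [icr,qkd] add [jbeyr,ihy,suvoo] -> 8 lines: xfjo umt vrlvy rgyvz jbeyr ihy suvoo iccz
Hunk 5: at line 4 remove [ihy] add [yaod] -> 8 lines: xfjo umt vrlvy rgyvz jbeyr yaod suvoo iccz

Answer: xfjo
umt
vrlvy
rgyvz
jbeyr
yaod
suvoo
iccz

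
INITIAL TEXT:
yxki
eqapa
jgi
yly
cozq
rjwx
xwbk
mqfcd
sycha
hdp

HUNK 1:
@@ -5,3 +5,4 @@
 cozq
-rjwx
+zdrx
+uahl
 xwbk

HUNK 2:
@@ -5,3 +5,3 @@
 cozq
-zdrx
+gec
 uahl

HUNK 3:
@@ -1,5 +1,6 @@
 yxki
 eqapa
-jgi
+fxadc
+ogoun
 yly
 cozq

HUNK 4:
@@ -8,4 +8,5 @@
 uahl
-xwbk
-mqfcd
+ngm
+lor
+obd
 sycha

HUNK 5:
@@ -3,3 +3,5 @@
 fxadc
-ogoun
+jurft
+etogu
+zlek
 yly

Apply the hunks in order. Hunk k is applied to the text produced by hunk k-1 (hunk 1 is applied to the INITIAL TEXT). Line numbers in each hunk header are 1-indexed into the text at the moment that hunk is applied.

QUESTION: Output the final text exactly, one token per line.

Answer: yxki
eqapa
fxadc
jurft
etogu
zlek
yly
cozq
gec
uahl
ngm
lor
obd
sycha
hdp

Derivation:
Hunk 1: at line 5 remove [rjwx] add [zdrx,uahl] -> 11 lines: yxki eqapa jgi yly cozq zdrx uahl xwbk mqfcd sycha hdp
Hunk 2: at line 5 remove [zdrx] add [gec] -> 11 lines: yxki eqapa jgi yly cozq gec uahl xwbk mqfcd sycha hdp
Hunk 3: at line 1 remove [jgi] add [fxadc,ogoun] -> 12 lines: yxki eqapa fxadc ogoun yly cozq gec uahl xwbk mqfcd sycha hdp
Hunk 4: at line 8 remove [xwbk,mqfcd] add [ngm,lor,obd] -> 13 lines: yxki eqapa fxadc ogoun yly cozq gec uahl ngm lor obd sycha hdp
Hunk 5: at line 3 remove [ogoun] add [jurft,etogu,zlek] -> 15 lines: yxki eqapa fxadc jurft etogu zlek yly cozq gec uahl ngm lor obd sycha hdp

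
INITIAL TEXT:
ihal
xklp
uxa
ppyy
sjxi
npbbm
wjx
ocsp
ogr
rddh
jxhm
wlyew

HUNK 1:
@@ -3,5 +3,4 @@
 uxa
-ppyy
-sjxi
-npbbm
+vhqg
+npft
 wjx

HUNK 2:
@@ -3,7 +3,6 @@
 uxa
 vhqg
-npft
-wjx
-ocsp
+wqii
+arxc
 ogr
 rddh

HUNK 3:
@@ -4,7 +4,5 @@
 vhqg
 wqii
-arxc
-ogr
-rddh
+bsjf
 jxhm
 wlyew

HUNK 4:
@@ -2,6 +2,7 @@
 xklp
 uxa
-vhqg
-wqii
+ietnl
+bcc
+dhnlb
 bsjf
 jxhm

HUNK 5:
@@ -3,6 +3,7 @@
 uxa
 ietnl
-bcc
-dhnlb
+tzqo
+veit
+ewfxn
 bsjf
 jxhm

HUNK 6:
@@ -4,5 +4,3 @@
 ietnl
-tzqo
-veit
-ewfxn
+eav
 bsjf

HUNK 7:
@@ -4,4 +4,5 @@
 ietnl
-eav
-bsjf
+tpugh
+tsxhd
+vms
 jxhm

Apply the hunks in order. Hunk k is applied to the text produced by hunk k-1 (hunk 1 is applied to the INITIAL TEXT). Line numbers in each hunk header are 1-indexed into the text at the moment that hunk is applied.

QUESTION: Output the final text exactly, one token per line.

Hunk 1: at line 3 remove [ppyy,sjxi,npbbm] add [vhqg,npft] -> 11 lines: ihal xklp uxa vhqg npft wjx ocsp ogr rddh jxhm wlyew
Hunk 2: at line 3 remove [npft,wjx,ocsp] add [wqii,arxc] -> 10 lines: ihal xklp uxa vhqg wqii arxc ogr rddh jxhm wlyew
Hunk 3: at line 4 remove [arxc,ogr,rddh] add [bsjf] -> 8 lines: ihal xklp uxa vhqg wqii bsjf jxhm wlyew
Hunk 4: at line 2 remove [vhqg,wqii] add [ietnl,bcc,dhnlb] -> 9 lines: ihal xklp uxa ietnl bcc dhnlb bsjf jxhm wlyew
Hunk 5: at line 3 remove [bcc,dhnlb] add [tzqo,veit,ewfxn] -> 10 lines: ihal xklp uxa ietnl tzqo veit ewfxn bsjf jxhm wlyew
Hunk 6: at line 4 remove [tzqo,veit,ewfxn] add [eav] -> 8 lines: ihal xklp uxa ietnl eav bsjf jxhm wlyew
Hunk 7: at line 4 remove [eav,bsjf] add [tpugh,tsxhd,vms] -> 9 lines: ihal xklp uxa ietnl tpugh tsxhd vms jxhm wlyew

Answer: ihal
xklp
uxa
ietnl
tpugh
tsxhd
vms
jxhm
wlyew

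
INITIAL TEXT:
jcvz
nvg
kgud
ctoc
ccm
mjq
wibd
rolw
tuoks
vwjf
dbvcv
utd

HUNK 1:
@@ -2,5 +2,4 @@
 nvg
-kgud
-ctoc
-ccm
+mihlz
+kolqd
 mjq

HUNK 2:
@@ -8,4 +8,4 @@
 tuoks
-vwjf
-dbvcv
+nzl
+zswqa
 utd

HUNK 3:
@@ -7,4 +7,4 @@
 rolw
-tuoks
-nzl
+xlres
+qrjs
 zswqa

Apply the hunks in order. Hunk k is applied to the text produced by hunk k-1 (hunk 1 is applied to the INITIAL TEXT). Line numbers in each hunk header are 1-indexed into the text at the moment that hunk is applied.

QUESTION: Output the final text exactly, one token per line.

Hunk 1: at line 2 remove [kgud,ctoc,ccm] add [mihlz,kolqd] -> 11 lines: jcvz nvg mihlz kolqd mjq wibd rolw tuoks vwjf dbvcv utd
Hunk 2: at line 8 remove [vwjf,dbvcv] add [nzl,zswqa] -> 11 lines: jcvz nvg mihlz kolqd mjq wibd rolw tuoks nzl zswqa utd
Hunk 3: at line 7 remove [tuoks,nzl] add [xlres,qrjs] -> 11 lines: jcvz nvg mihlz kolqd mjq wibd rolw xlres qrjs zswqa utd

Answer: jcvz
nvg
mihlz
kolqd
mjq
wibd
rolw
xlres
qrjs
zswqa
utd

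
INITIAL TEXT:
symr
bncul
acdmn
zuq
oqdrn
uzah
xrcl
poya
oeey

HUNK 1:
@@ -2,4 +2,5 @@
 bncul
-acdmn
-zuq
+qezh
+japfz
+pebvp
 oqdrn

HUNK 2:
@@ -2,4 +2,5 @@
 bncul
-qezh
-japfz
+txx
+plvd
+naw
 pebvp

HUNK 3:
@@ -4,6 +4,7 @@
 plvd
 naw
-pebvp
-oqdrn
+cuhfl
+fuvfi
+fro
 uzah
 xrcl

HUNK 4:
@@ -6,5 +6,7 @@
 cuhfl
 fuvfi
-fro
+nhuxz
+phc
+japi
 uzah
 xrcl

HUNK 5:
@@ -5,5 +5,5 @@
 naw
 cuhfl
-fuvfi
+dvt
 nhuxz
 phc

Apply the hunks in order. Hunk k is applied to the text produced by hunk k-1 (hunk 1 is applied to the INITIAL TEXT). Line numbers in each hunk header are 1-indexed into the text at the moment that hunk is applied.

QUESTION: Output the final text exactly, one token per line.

Hunk 1: at line 2 remove [acdmn,zuq] add [qezh,japfz,pebvp] -> 10 lines: symr bncul qezh japfz pebvp oqdrn uzah xrcl poya oeey
Hunk 2: at line 2 remove [qezh,japfz] add [txx,plvd,naw] -> 11 lines: symr bncul txx plvd naw pebvp oqdrn uzah xrcl poya oeey
Hunk 3: at line 4 remove [pebvp,oqdrn] add [cuhfl,fuvfi,fro] -> 12 lines: symr bncul txx plvd naw cuhfl fuvfi fro uzah xrcl poya oeey
Hunk 4: at line 6 remove [fro] add [nhuxz,phc,japi] -> 14 lines: symr bncul txx plvd naw cuhfl fuvfi nhuxz phc japi uzah xrcl poya oeey
Hunk 5: at line 5 remove [fuvfi] add [dvt] -> 14 lines: symr bncul txx plvd naw cuhfl dvt nhuxz phc japi uzah xrcl poya oeey

Answer: symr
bncul
txx
plvd
naw
cuhfl
dvt
nhuxz
phc
japi
uzah
xrcl
poya
oeey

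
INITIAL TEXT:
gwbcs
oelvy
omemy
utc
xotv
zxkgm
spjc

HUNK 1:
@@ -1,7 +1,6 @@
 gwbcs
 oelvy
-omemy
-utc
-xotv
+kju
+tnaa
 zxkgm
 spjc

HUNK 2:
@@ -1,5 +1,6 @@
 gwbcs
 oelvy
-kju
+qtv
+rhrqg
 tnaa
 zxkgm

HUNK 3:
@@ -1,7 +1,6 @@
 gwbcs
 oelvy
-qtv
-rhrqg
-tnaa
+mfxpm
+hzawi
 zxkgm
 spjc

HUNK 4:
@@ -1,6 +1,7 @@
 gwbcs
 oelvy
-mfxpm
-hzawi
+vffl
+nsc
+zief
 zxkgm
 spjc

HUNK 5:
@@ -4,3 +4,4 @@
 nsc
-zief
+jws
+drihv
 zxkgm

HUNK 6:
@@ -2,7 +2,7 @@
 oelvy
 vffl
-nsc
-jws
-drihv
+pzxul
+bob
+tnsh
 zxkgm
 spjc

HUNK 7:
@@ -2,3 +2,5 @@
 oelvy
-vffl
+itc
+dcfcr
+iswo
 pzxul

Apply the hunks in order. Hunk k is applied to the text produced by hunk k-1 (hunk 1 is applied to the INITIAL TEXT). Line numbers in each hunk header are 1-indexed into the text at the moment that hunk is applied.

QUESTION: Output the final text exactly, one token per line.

Hunk 1: at line 1 remove [omemy,utc,xotv] add [kju,tnaa] -> 6 lines: gwbcs oelvy kju tnaa zxkgm spjc
Hunk 2: at line 1 remove [kju] add [qtv,rhrqg] -> 7 lines: gwbcs oelvy qtv rhrqg tnaa zxkgm spjc
Hunk 3: at line 1 remove [qtv,rhrqg,tnaa] add [mfxpm,hzawi] -> 6 lines: gwbcs oelvy mfxpm hzawi zxkgm spjc
Hunk 4: at line 1 remove [mfxpm,hzawi] add [vffl,nsc,zief] -> 7 lines: gwbcs oelvy vffl nsc zief zxkgm spjc
Hunk 5: at line 4 remove [zief] add [jws,drihv] -> 8 lines: gwbcs oelvy vffl nsc jws drihv zxkgm spjc
Hunk 6: at line 2 remove [nsc,jws,drihv] add [pzxul,bob,tnsh] -> 8 lines: gwbcs oelvy vffl pzxul bob tnsh zxkgm spjc
Hunk 7: at line 2 remove [vffl] add [itc,dcfcr,iswo] -> 10 lines: gwbcs oelvy itc dcfcr iswo pzxul bob tnsh zxkgm spjc

Answer: gwbcs
oelvy
itc
dcfcr
iswo
pzxul
bob
tnsh
zxkgm
spjc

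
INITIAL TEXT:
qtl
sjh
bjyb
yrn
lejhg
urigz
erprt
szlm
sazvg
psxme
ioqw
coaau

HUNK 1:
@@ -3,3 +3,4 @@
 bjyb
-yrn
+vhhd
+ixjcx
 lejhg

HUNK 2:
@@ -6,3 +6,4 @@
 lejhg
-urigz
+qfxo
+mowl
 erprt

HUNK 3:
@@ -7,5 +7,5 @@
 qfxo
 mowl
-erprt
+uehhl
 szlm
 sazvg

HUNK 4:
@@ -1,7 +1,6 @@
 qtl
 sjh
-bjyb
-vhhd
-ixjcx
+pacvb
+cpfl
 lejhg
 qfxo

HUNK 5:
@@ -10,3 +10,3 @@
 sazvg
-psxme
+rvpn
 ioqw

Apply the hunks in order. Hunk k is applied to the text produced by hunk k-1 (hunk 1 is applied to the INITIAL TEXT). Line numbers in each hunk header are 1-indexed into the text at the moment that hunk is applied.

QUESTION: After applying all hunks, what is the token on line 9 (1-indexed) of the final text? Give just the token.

Hunk 1: at line 3 remove [yrn] add [vhhd,ixjcx] -> 13 lines: qtl sjh bjyb vhhd ixjcx lejhg urigz erprt szlm sazvg psxme ioqw coaau
Hunk 2: at line 6 remove [urigz] add [qfxo,mowl] -> 14 lines: qtl sjh bjyb vhhd ixjcx lejhg qfxo mowl erprt szlm sazvg psxme ioqw coaau
Hunk 3: at line 7 remove [erprt] add [uehhl] -> 14 lines: qtl sjh bjyb vhhd ixjcx lejhg qfxo mowl uehhl szlm sazvg psxme ioqw coaau
Hunk 4: at line 1 remove [bjyb,vhhd,ixjcx] add [pacvb,cpfl] -> 13 lines: qtl sjh pacvb cpfl lejhg qfxo mowl uehhl szlm sazvg psxme ioqw coaau
Hunk 5: at line 10 remove [psxme] add [rvpn] -> 13 lines: qtl sjh pacvb cpfl lejhg qfxo mowl uehhl szlm sazvg rvpn ioqw coaau
Final line 9: szlm

Answer: szlm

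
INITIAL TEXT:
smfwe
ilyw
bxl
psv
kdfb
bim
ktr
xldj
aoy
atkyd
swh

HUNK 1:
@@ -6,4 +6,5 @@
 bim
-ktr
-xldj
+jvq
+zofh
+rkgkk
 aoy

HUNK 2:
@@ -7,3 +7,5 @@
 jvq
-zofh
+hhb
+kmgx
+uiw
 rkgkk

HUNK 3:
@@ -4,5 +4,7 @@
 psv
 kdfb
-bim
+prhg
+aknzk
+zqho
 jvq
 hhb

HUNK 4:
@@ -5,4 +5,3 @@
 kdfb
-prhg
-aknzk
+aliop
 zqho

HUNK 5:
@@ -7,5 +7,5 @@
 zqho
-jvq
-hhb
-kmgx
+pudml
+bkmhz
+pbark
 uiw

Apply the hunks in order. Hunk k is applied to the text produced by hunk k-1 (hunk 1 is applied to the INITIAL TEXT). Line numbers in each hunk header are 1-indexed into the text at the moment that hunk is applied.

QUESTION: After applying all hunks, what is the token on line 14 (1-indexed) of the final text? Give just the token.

Hunk 1: at line 6 remove [ktr,xldj] add [jvq,zofh,rkgkk] -> 12 lines: smfwe ilyw bxl psv kdfb bim jvq zofh rkgkk aoy atkyd swh
Hunk 2: at line 7 remove [zofh] add [hhb,kmgx,uiw] -> 14 lines: smfwe ilyw bxl psv kdfb bim jvq hhb kmgx uiw rkgkk aoy atkyd swh
Hunk 3: at line 4 remove [bim] add [prhg,aknzk,zqho] -> 16 lines: smfwe ilyw bxl psv kdfb prhg aknzk zqho jvq hhb kmgx uiw rkgkk aoy atkyd swh
Hunk 4: at line 5 remove [prhg,aknzk] add [aliop] -> 15 lines: smfwe ilyw bxl psv kdfb aliop zqho jvq hhb kmgx uiw rkgkk aoy atkyd swh
Hunk 5: at line 7 remove [jvq,hhb,kmgx] add [pudml,bkmhz,pbark] -> 15 lines: smfwe ilyw bxl psv kdfb aliop zqho pudml bkmhz pbark uiw rkgkk aoy atkyd swh
Final line 14: atkyd

Answer: atkyd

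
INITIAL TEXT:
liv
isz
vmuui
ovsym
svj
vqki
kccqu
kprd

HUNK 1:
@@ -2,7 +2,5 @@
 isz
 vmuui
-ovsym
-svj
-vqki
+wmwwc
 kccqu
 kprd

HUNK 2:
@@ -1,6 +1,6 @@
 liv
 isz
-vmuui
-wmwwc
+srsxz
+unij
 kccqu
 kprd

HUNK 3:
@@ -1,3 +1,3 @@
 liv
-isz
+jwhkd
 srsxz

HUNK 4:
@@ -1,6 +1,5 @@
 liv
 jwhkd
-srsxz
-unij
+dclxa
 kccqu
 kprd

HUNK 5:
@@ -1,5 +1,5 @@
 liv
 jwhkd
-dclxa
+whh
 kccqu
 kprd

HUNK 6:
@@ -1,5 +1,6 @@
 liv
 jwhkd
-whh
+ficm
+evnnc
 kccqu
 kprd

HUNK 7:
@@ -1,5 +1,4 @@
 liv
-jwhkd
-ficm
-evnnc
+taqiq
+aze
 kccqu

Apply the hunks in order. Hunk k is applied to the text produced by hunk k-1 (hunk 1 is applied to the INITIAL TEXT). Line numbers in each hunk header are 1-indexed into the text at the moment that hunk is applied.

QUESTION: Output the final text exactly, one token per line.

Answer: liv
taqiq
aze
kccqu
kprd

Derivation:
Hunk 1: at line 2 remove [ovsym,svj,vqki] add [wmwwc] -> 6 lines: liv isz vmuui wmwwc kccqu kprd
Hunk 2: at line 1 remove [vmuui,wmwwc] add [srsxz,unij] -> 6 lines: liv isz srsxz unij kccqu kprd
Hunk 3: at line 1 remove [isz] add [jwhkd] -> 6 lines: liv jwhkd srsxz unij kccqu kprd
Hunk 4: at line 1 remove [srsxz,unij] add [dclxa] -> 5 lines: liv jwhkd dclxa kccqu kprd
Hunk 5: at line 1 remove [dclxa] add [whh] -> 5 lines: liv jwhkd whh kccqu kprd
Hunk 6: at line 1 remove [whh] add [ficm,evnnc] -> 6 lines: liv jwhkd ficm evnnc kccqu kprd
Hunk 7: at line 1 remove [jwhkd,ficm,evnnc] add [taqiq,aze] -> 5 lines: liv taqiq aze kccqu kprd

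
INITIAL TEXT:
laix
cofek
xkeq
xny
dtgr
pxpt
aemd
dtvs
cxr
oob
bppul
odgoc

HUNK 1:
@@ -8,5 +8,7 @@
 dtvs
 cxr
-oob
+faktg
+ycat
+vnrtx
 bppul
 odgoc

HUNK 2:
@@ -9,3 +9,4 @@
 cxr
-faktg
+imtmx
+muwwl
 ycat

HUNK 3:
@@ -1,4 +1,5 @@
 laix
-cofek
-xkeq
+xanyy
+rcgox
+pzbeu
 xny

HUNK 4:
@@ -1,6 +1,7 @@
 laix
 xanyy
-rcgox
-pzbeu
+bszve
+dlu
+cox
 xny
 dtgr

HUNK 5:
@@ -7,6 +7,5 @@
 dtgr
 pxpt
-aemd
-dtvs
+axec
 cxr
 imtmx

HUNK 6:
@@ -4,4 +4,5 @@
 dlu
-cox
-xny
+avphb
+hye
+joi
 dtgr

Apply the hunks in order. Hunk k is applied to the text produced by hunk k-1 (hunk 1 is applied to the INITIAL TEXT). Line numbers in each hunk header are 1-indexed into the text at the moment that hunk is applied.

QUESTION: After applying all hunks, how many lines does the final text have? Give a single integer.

Answer: 17

Derivation:
Hunk 1: at line 8 remove [oob] add [faktg,ycat,vnrtx] -> 14 lines: laix cofek xkeq xny dtgr pxpt aemd dtvs cxr faktg ycat vnrtx bppul odgoc
Hunk 2: at line 9 remove [faktg] add [imtmx,muwwl] -> 15 lines: laix cofek xkeq xny dtgr pxpt aemd dtvs cxr imtmx muwwl ycat vnrtx bppul odgoc
Hunk 3: at line 1 remove [cofek,xkeq] add [xanyy,rcgox,pzbeu] -> 16 lines: laix xanyy rcgox pzbeu xny dtgr pxpt aemd dtvs cxr imtmx muwwl ycat vnrtx bppul odgoc
Hunk 4: at line 1 remove [rcgox,pzbeu] add [bszve,dlu,cox] -> 17 lines: laix xanyy bszve dlu cox xny dtgr pxpt aemd dtvs cxr imtmx muwwl ycat vnrtx bppul odgoc
Hunk 5: at line 7 remove [aemd,dtvs] add [axec] -> 16 lines: laix xanyy bszve dlu cox xny dtgr pxpt axec cxr imtmx muwwl ycat vnrtx bppul odgoc
Hunk 6: at line 4 remove [cox,xny] add [avphb,hye,joi] -> 17 lines: laix xanyy bszve dlu avphb hye joi dtgr pxpt axec cxr imtmx muwwl ycat vnrtx bppul odgoc
Final line count: 17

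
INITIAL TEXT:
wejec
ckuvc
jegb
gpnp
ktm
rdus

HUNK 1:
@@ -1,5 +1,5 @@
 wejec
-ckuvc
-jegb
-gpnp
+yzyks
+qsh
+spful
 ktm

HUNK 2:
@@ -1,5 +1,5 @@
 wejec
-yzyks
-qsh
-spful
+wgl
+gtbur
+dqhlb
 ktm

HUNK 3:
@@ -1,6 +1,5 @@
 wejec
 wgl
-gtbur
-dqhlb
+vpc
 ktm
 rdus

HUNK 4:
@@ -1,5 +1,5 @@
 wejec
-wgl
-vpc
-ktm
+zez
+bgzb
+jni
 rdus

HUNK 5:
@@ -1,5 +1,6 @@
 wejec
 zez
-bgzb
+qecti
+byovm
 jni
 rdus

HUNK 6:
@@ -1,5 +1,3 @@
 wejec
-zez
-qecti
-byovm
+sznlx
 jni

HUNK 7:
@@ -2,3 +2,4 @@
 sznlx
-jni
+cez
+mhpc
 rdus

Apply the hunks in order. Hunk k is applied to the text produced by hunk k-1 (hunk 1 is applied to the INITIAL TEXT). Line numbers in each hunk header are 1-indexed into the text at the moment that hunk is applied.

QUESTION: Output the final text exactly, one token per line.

Hunk 1: at line 1 remove [ckuvc,jegb,gpnp] add [yzyks,qsh,spful] -> 6 lines: wejec yzyks qsh spful ktm rdus
Hunk 2: at line 1 remove [yzyks,qsh,spful] add [wgl,gtbur,dqhlb] -> 6 lines: wejec wgl gtbur dqhlb ktm rdus
Hunk 3: at line 1 remove [gtbur,dqhlb] add [vpc] -> 5 lines: wejec wgl vpc ktm rdus
Hunk 4: at line 1 remove [wgl,vpc,ktm] add [zez,bgzb,jni] -> 5 lines: wejec zez bgzb jni rdus
Hunk 5: at line 1 remove [bgzb] add [qecti,byovm] -> 6 lines: wejec zez qecti byovm jni rdus
Hunk 6: at line 1 remove [zez,qecti,byovm] add [sznlx] -> 4 lines: wejec sznlx jni rdus
Hunk 7: at line 2 remove [jni] add [cez,mhpc] -> 5 lines: wejec sznlx cez mhpc rdus

Answer: wejec
sznlx
cez
mhpc
rdus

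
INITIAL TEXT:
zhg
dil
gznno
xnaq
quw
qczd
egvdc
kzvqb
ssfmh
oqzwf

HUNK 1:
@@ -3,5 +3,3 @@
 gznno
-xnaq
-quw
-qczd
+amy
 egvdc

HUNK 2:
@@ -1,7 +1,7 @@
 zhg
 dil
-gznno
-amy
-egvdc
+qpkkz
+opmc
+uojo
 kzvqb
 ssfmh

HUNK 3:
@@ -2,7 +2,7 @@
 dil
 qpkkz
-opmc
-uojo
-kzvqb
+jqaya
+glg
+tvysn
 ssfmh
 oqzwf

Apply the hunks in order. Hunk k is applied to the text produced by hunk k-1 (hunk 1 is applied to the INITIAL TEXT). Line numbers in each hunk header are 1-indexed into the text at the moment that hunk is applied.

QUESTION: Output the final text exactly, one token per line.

Hunk 1: at line 3 remove [xnaq,quw,qczd] add [amy] -> 8 lines: zhg dil gznno amy egvdc kzvqb ssfmh oqzwf
Hunk 2: at line 1 remove [gznno,amy,egvdc] add [qpkkz,opmc,uojo] -> 8 lines: zhg dil qpkkz opmc uojo kzvqb ssfmh oqzwf
Hunk 3: at line 2 remove [opmc,uojo,kzvqb] add [jqaya,glg,tvysn] -> 8 lines: zhg dil qpkkz jqaya glg tvysn ssfmh oqzwf

Answer: zhg
dil
qpkkz
jqaya
glg
tvysn
ssfmh
oqzwf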